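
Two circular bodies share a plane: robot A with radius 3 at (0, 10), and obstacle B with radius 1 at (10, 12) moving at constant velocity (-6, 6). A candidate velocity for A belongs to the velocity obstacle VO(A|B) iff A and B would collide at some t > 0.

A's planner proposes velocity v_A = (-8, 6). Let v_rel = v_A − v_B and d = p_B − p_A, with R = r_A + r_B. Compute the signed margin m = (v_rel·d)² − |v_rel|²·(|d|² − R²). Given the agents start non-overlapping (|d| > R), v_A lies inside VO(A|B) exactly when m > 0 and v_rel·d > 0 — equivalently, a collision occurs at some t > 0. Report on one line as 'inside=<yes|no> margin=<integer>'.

d = (10, 2),  |d|² = 104;  R = 3+1 = 4,  c = 104−4² = 88
v_rel = (-2, 0),  |v_rel|² = 4;  v_rel·d = (-2)·(10) + (0)·(2) = -20
4·t² + 40·t + 88 = 0  ⇒  m = (-20)² − 4·88 = 48
m = 48 > 0,  v_rel·d = -20 < 0  ⇒  outside

inside=no margin=48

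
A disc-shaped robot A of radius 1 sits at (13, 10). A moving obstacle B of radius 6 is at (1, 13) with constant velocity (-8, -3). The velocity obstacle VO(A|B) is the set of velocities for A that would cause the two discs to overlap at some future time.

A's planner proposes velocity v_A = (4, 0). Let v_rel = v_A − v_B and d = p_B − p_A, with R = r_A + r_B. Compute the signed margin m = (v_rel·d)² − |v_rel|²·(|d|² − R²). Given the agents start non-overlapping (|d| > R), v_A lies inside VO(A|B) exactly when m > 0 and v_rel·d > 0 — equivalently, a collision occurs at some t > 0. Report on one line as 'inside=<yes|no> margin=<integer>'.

d = (-12, 3),  |d|² = 153;  R = 1+6 = 7,  c = 153−7² = 104
v_rel = (12, 3),  |v_rel|² = 153;  v_rel·d = (12)·(-12) + (3)·(3) = -135
153·t² + 270·t + 104 = 0  ⇒  m = (-135)² − 153·104 = 2313
m = 2313 > 0,  v_rel·d = -135 < 0  ⇒  outside

inside=no margin=2313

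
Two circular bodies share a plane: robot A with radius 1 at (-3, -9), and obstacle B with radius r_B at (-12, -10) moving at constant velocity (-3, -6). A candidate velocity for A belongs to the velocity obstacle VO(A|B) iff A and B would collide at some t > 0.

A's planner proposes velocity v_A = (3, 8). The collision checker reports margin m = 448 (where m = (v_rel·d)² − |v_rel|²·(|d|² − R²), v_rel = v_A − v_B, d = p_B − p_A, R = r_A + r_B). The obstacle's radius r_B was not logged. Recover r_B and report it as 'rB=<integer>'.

m = 448
d = (-9, -1);  v_rel = (6, 14),  |v_rel|² = 232
v_rel×d = (6)·(-1) − (14)·(-9) = 120
since m = R²·232 − 120²:  R² = (14400 + 448) / 232 = 64
R = √64 = 8  ⇒  r_B = 8 − 1 = 7

rB=7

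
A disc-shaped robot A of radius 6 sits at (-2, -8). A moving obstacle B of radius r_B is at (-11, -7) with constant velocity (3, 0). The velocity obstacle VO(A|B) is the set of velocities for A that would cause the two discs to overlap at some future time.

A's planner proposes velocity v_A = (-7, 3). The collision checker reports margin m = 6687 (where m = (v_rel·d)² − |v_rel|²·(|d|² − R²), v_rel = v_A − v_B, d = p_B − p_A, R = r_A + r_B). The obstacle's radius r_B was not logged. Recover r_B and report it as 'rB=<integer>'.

m = 6687
d = (-9, 1);  v_rel = (-10, 3),  |v_rel|² = 109
v_rel×d = (-10)·(1) − (3)·(-9) = 17
since m = R²·109 − 17²:  R² = (289 + 6687) / 109 = 64
R = √64 = 8  ⇒  r_B = 8 − 6 = 2

rB=2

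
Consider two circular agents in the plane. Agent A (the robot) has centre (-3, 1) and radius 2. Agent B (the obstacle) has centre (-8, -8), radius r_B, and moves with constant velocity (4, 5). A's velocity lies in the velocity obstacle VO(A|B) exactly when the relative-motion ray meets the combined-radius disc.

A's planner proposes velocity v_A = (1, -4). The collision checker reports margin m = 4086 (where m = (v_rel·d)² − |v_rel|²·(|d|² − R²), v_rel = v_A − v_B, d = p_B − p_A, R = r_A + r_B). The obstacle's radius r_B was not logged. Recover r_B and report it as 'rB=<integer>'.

m = 4086
d = (-5, -9);  v_rel = (-3, -9),  |v_rel|² = 90
v_rel×d = (-3)·(-9) − (-9)·(-5) = -18
since m = R²·90 − (-18)²:  R² = (324 + 4086) / 90 = 49
R = √49 = 7  ⇒  r_B = 7 − 2 = 5

rB=5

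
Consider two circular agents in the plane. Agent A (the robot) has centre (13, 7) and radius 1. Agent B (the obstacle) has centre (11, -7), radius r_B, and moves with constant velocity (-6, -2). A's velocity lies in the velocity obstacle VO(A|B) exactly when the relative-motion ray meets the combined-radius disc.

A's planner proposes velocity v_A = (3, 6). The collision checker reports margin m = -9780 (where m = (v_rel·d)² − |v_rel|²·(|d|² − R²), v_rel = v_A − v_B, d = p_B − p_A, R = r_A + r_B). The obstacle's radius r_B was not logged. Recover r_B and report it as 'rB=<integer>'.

m = -9780
d = (-2, -14);  v_rel = (9, 8),  |v_rel|² = 145
v_rel×d = (9)·(-14) − (8)·(-2) = -110
since m = R²·145 − (-110)²:  R² = (12100 + -9780) / 145 = 16
R = √16 = 4  ⇒  r_B = 4 − 1 = 3

rB=3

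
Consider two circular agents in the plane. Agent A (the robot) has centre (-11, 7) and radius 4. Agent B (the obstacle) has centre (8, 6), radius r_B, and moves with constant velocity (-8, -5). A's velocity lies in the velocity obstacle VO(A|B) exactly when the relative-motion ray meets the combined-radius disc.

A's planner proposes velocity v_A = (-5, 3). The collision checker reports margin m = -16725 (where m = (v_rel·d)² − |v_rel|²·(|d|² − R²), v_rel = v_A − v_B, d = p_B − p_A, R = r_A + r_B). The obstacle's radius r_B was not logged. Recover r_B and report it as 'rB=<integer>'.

m = -16725
d = (19, -1);  v_rel = (3, 8),  |v_rel|² = 73
v_rel×d = (3)·(-1) − (8)·(19) = -155
since m = R²·73 − (-155)²:  R² = (24025 + -16725) / 73 = 100
R = √100 = 10  ⇒  r_B = 10 − 4 = 6

rB=6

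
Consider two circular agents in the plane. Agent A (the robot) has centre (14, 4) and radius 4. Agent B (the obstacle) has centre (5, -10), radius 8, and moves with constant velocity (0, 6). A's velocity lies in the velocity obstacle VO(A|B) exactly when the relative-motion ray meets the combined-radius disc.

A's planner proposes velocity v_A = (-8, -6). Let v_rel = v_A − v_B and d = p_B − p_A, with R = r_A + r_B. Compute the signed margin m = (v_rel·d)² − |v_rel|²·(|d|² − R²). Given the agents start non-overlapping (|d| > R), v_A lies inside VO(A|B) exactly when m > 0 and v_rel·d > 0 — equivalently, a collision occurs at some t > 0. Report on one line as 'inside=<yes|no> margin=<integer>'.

d = (-9, -14),  |d|² = 277;  R = 4+8 = 12,  c = 277−12² = 133
v_rel = (-8, -12),  |v_rel|² = 208;  v_rel·d = (-8)·(-9) + (-12)·(-14) = 240
208·t² − 480·t + 133 = 0  ⇒  m = 240² − 208·133 = 29936
m = 29936 > 0,  v_rel·d = 240 > 0  ⇒  inside

inside=yes margin=29936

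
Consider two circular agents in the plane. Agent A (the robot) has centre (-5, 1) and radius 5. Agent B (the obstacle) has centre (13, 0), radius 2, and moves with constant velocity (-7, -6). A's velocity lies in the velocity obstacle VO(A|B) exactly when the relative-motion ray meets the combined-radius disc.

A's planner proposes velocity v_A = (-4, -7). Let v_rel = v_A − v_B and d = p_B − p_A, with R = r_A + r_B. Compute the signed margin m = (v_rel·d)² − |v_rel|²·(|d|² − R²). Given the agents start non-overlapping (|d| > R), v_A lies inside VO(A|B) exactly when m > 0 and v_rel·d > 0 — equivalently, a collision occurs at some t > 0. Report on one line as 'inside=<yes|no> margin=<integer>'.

d = (18, -1),  |d|² = 325;  R = 5+2 = 7,  c = 325−7² = 276
v_rel = (3, -1),  |v_rel|² = 10;  v_rel·d = (3)·(18) + (-1)·(-1) = 55
10·t² − 110·t + 276 = 0  ⇒  m = 55² − 10·276 = 265
m = 265 > 0,  v_rel·d = 55 > 0  ⇒  inside

inside=yes margin=265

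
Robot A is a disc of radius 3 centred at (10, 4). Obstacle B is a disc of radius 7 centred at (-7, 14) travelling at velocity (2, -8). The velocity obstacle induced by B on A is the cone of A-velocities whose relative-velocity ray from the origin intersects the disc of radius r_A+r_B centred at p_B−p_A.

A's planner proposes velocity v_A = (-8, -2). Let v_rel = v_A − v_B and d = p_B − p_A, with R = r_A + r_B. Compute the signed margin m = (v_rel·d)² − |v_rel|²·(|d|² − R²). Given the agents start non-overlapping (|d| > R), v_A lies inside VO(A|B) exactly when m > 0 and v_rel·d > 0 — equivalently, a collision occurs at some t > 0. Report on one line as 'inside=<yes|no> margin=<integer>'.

d = (-17, 10),  |d|² = 389;  R = 3+7 = 10,  c = 389−10² = 289
v_rel = (-10, 6),  |v_rel|² = 136;  v_rel·d = (-10)·(-17) + (6)·(10) = 230
136·t² − 460·t + 289 = 0  ⇒  m = 230² − 136·289 = 13596
m = 13596 > 0,  v_rel·d = 230 > 0  ⇒  inside

inside=yes margin=13596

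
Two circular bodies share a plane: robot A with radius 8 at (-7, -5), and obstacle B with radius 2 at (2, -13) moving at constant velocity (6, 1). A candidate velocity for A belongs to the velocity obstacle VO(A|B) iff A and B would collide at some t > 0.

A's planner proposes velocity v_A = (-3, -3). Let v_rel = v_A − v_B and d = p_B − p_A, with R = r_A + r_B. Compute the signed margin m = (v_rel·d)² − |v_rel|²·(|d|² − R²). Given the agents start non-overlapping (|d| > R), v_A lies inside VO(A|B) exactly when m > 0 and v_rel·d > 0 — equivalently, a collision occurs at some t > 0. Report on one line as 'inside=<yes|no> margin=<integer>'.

d = (9, -8),  |d|² = 145;  R = 8+2 = 10,  c = 145−10² = 45
v_rel = (-9, -4),  |v_rel|² = 97;  v_rel·d = (-9)·(9) + (-4)·(-8) = -49
97·t² + 98·t + 45 = 0  ⇒  m = (-49)² − 97·45 = -1964
m = -1964 < 0,  v_rel·d = -49 < 0  ⇒  outside

inside=no margin=-1964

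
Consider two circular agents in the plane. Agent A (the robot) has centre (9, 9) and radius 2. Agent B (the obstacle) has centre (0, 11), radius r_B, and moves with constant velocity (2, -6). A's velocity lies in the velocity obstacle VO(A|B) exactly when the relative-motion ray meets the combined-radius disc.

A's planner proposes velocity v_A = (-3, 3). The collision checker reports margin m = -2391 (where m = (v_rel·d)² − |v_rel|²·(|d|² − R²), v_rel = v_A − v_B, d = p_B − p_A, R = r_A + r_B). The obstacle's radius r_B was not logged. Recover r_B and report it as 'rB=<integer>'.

m = -2391
d = (-9, 2);  v_rel = (-5, 9),  |v_rel|² = 106
v_rel×d = (-5)·(2) − (9)·(-9) = 71
since m = R²·106 − 71²:  R² = (5041 + -2391) / 106 = 25
R = √25 = 5  ⇒  r_B = 5 − 2 = 3

rB=3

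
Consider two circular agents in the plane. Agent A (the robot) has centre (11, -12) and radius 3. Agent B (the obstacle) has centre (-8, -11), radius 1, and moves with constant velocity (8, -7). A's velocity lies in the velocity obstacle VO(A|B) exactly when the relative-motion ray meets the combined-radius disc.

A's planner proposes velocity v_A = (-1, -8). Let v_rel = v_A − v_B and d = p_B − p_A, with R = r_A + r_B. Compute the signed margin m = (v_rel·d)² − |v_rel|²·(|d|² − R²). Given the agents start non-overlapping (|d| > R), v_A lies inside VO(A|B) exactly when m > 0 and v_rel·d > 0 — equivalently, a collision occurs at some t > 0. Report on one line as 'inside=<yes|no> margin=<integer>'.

d = (-19, 1),  |d|² = 362;  R = 3+1 = 4,  c = 362−4² = 346
v_rel = (-9, -1),  |v_rel|² = 82;  v_rel·d = (-9)·(-19) + (-1)·(1) = 170
82·t² − 340·t + 346 = 0  ⇒  m = 170² − 82·346 = 528
m = 528 > 0,  v_rel·d = 170 > 0  ⇒  inside

inside=yes margin=528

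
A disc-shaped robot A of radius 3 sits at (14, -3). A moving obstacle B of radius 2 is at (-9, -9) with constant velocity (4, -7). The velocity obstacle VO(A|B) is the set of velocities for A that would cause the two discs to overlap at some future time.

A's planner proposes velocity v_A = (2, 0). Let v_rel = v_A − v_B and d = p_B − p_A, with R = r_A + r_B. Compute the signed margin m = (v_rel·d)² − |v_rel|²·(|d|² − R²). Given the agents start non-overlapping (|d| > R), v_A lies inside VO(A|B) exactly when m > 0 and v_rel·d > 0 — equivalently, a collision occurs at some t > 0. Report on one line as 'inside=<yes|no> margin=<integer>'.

d = (-23, -6),  |d|² = 565;  R = 3+2 = 5,  c = 565−5² = 540
v_rel = (-2, 7),  |v_rel|² = 53;  v_rel·d = (-2)·(-23) + (7)·(-6) = 4
53·t² − 8·t + 540 = 0  ⇒  m = 4² − 53·540 = -28604
m = -28604 < 0,  v_rel·d = 4 > 0  ⇒  outside

inside=no margin=-28604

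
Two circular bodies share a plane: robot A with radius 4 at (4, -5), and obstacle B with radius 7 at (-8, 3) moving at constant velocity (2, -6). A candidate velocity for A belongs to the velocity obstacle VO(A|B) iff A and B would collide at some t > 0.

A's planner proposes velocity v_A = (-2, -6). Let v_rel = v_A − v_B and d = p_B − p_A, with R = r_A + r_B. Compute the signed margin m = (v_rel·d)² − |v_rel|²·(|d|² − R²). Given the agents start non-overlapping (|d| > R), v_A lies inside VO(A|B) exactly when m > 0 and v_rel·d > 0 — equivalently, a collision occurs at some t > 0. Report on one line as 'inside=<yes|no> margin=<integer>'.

d = (-12, 8),  |d|² = 208;  R = 4+7 = 11,  c = 208−11² = 87
v_rel = (-4, 0),  |v_rel|² = 16;  v_rel·d = (-4)·(-12) + (0)·(8) = 48
16·t² − 96·t + 87 = 0  ⇒  m = 48² − 16·87 = 912
m = 912 > 0,  v_rel·d = 48 > 0  ⇒  inside

inside=yes margin=912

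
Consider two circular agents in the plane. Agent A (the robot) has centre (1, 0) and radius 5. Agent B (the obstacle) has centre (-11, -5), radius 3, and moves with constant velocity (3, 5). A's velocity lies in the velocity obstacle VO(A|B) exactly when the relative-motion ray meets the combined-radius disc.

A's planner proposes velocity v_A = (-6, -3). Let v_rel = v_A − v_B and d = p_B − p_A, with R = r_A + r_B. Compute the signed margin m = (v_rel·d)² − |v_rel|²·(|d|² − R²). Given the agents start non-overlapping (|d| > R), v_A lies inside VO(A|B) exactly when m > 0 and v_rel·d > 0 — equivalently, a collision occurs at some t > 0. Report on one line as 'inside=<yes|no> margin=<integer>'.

d = (-12, -5),  |d|² = 169;  R = 5+3 = 8,  c = 169−8² = 105
v_rel = (-9, -8),  |v_rel|² = 145;  v_rel·d = (-9)·(-12) + (-8)·(-5) = 148
145·t² − 296·t + 105 = 0  ⇒  m = 148² − 145·105 = 6679
m = 6679 > 0,  v_rel·d = 148 > 0  ⇒  inside

inside=yes margin=6679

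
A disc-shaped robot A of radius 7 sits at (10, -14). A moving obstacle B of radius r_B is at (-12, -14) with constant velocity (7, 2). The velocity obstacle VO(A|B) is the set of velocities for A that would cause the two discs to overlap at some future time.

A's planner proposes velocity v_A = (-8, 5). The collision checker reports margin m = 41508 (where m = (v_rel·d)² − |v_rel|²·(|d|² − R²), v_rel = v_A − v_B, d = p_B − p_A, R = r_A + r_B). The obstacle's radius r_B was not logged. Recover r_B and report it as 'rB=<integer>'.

m = 41508
d = (-22, 0);  v_rel = (-15, 3),  |v_rel|² = 234
v_rel×d = (-15)·(0) − (3)·(-22) = 66
since m = R²·234 − 66²:  R² = (4356 + 41508) / 234 = 196
R = √196 = 14  ⇒  r_B = 14 − 7 = 7

rB=7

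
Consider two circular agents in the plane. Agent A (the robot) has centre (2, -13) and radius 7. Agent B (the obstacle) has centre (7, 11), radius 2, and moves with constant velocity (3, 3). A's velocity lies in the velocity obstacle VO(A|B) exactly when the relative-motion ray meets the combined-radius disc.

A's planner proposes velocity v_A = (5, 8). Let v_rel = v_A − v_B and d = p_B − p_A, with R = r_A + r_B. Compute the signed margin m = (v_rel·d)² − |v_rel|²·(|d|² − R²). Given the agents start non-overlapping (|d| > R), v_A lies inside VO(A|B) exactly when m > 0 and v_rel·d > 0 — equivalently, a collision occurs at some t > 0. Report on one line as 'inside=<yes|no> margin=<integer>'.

d = (5, 24),  |d|² = 601;  R = 7+2 = 9,  c = 601−9² = 520
v_rel = (2, 5),  |v_rel|² = 29;  v_rel·d = (2)·(5) + (5)·(24) = 130
29·t² − 260·t + 520 = 0  ⇒  m = 130² − 29·520 = 1820
m = 1820 > 0,  v_rel·d = 130 > 0  ⇒  inside

inside=yes margin=1820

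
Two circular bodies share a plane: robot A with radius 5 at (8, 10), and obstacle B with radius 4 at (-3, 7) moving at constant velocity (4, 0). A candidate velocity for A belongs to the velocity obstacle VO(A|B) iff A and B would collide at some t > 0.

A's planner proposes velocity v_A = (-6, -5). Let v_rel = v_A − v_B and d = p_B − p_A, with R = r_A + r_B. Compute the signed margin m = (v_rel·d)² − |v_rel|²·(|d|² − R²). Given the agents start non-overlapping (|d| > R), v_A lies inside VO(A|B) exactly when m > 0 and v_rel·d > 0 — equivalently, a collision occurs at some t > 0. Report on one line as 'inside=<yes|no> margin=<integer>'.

d = (-11, -3),  |d|² = 130;  R = 5+4 = 9,  c = 130−9² = 49
v_rel = (-10, -5),  |v_rel|² = 125;  v_rel·d = (-10)·(-11) + (-5)·(-3) = 125
125·t² − 250·t + 49 = 0  ⇒  m = 125² − 125·49 = 9500
m = 9500 > 0,  v_rel·d = 125 > 0  ⇒  inside

inside=yes margin=9500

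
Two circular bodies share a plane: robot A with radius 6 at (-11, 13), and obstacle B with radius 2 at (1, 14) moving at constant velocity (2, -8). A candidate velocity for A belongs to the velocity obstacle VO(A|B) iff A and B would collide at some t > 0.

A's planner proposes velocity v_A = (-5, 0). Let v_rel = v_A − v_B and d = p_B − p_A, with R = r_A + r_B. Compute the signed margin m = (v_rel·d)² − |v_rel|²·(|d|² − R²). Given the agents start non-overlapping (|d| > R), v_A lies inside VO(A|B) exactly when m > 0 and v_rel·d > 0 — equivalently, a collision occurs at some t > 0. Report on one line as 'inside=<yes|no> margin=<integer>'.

d = (12, 1),  |d|² = 145;  R = 6+2 = 8,  c = 145−8² = 81
v_rel = (-7, 8),  |v_rel|² = 113;  v_rel·d = (-7)·(12) + (8)·(1) = -76
113·t² + 152·t + 81 = 0  ⇒  m = (-76)² − 113·81 = -3377
m = -3377 < 0,  v_rel·d = -76 < 0  ⇒  outside

inside=no margin=-3377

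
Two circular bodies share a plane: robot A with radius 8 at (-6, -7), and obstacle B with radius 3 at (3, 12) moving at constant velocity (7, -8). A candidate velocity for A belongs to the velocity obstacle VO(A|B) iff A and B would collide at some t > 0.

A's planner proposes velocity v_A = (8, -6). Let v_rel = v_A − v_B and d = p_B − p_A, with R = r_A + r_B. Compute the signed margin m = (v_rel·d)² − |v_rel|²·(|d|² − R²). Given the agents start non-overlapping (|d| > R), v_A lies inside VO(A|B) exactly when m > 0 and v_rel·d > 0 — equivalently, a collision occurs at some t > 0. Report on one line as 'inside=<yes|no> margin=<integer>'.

d = (9, 19),  |d|² = 442;  R = 8+3 = 11,  c = 442−11² = 321
v_rel = (1, 2),  |v_rel|² = 5;  v_rel·d = (1)·(9) + (2)·(19) = 47
5·t² − 94·t + 321 = 0  ⇒  m = 47² − 5·321 = 604
m = 604 > 0,  v_rel·d = 47 > 0  ⇒  inside

inside=yes margin=604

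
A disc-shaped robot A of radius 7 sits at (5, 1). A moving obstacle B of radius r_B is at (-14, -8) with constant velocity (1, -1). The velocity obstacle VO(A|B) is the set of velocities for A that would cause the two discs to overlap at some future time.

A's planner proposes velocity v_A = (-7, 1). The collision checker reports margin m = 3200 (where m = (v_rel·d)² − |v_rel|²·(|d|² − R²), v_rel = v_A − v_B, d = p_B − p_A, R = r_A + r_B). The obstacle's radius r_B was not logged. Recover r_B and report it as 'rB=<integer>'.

m = 3200
d = (-19, -9);  v_rel = (-8, 2),  |v_rel|² = 68
v_rel×d = (-8)·(-9) − (2)·(-19) = 110
since m = R²·68 − 110²:  R² = (12100 + 3200) / 68 = 225
R = √225 = 15  ⇒  r_B = 15 − 7 = 8

rB=8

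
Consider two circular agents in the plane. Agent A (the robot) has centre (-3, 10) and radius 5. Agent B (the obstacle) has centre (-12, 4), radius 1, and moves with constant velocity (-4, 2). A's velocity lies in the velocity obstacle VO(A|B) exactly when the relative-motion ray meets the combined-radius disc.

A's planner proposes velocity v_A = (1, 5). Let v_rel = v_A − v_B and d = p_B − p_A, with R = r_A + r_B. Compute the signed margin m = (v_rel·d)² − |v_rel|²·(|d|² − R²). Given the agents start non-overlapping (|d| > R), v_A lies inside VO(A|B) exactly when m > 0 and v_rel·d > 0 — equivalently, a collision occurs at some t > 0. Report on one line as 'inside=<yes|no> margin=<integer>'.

d = (-9, -6),  |d|² = 117;  R = 5+1 = 6,  c = 117−6² = 81
v_rel = (5, 3),  |v_rel|² = 34;  v_rel·d = (5)·(-9) + (3)·(-6) = -63
34·t² + 126·t + 81 = 0  ⇒  m = (-63)² − 34·81 = 1215
m = 1215 > 0,  v_rel·d = -63 < 0  ⇒  outside

inside=no margin=1215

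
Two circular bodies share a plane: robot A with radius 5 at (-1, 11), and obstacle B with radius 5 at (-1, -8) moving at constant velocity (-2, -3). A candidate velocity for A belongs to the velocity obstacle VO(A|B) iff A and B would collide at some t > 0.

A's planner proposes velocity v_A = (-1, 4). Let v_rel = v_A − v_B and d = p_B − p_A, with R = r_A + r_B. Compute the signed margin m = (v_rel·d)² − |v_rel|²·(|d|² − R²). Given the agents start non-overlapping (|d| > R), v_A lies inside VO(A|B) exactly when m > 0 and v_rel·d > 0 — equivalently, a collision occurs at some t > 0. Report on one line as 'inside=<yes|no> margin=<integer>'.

d = (0, -19),  |d|² = 361;  R = 5+5 = 10,  c = 361−10² = 261
v_rel = (1, 7),  |v_rel|² = 50;  v_rel·d = (1)·(0) + (7)·(-19) = -133
50·t² + 266·t + 261 = 0  ⇒  m = (-133)² − 50·261 = 4639
m = 4639 > 0,  v_rel·d = -133 < 0  ⇒  outside

inside=no margin=4639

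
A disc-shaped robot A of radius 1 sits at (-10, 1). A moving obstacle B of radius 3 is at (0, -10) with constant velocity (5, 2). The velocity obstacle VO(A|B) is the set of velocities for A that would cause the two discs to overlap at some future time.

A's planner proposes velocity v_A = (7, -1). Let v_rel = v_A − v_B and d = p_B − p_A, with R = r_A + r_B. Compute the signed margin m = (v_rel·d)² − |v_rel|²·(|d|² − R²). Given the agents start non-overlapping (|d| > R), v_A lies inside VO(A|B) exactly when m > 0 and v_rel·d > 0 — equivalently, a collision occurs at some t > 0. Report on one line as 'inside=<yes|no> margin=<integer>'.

d = (10, -11),  |d|² = 221;  R = 1+3 = 4,  c = 221−4² = 205
v_rel = (2, -3),  |v_rel|² = 13;  v_rel·d = (2)·(10) + (-3)·(-11) = 53
13·t² − 106·t + 205 = 0  ⇒  m = 53² − 13·205 = 144
m = 144 > 0,  v_rel·d = 53 > 0  ⇒  inside

inside=yes margin=144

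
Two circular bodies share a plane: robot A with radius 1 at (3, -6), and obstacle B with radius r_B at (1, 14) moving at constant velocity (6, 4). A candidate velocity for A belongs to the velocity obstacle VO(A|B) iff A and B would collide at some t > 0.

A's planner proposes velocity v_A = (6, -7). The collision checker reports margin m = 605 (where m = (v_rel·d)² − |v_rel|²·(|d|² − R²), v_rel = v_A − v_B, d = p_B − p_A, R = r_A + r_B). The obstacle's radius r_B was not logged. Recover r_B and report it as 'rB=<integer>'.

m = 605
d = (-2, 20);  v_rel = (0, -11),  |v_rel|² = 121
v_rel×d = (0)·(20) − (-11)·(-2) = -22
since m = R²·121 − (-22)²:  R² = (484 + 605) / 121 = 9
R = √9 = 3  ⇒  r_B = 3 − 1 = 2

rB=2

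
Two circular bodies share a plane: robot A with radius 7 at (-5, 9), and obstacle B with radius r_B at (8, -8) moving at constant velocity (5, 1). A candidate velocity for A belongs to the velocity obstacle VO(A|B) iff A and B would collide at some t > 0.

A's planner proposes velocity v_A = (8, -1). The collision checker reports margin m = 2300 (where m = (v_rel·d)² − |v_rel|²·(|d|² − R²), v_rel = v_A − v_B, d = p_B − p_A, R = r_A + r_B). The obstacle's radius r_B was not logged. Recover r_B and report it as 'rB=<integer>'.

m = 2300
d = (13, -17);  v_rel = (3, -2),  |v_rel|² = 13
v_rel×d = (3)·(-17) − (-2)·(13) = -25
since m = R²·13 − (-25)²:  R² = (625 + 2300) / 13 = 225
R = √225 = 15  ⇒  r_B = 15 − 7 = 8

rB=8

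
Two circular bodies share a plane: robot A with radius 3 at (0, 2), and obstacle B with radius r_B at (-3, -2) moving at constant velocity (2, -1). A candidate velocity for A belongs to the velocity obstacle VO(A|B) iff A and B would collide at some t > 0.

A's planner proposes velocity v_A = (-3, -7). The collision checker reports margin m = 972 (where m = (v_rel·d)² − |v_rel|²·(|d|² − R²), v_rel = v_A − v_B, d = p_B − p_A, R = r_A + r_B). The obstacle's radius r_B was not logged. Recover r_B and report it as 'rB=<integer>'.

m = 972
d = (-3, -4);  v_rel = (-5, -6),  |v_rel|² = 61
v_rel×d = (-5)·(-4) − (-6)·(-3) = 2
since m = R²·61 − 2²:  R² = (4 + 972) / 61 = 16
R = √16 = 4  ⇒  r_B = 4 − 3 = 1

rB=1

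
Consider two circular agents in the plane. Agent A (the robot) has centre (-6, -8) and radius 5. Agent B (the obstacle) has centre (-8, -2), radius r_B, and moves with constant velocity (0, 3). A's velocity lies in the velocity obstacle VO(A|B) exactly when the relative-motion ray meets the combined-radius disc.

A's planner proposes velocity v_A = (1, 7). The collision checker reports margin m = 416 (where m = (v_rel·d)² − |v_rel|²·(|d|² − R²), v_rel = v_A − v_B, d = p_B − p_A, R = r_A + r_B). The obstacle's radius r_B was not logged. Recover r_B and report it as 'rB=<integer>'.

m = 416
d = (-2, 6);  v_rel = (1, 4),  |v_rel|² = 17
v_rel×d = (1)·(6) − (4)·(-2) = 14
since m = R²·17 − 14²:  R² = (196 + 416) / 17 = 36
R = √36 = 6  ⇒  r_B = 6 − 5 = 1

rB=1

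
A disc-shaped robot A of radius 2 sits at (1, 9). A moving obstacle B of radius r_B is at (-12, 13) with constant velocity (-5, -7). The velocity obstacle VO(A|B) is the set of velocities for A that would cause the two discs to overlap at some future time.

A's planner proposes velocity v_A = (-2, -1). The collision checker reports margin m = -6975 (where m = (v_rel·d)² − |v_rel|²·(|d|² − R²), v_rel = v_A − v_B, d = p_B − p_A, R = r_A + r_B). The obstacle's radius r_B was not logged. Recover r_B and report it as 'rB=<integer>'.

m = -6975
d = (-13, 4);  v_rel = (3, 6),  |v_rel|² = 45
v_rel×d = (3)·(4) − (6)·(-13) = 90
since m = R²·45 − 90²:  R² = (8100 + -6975) / 45 = 25
R = √25 = 5  ⇒  r_B = 5 − 2 = 3

rB=3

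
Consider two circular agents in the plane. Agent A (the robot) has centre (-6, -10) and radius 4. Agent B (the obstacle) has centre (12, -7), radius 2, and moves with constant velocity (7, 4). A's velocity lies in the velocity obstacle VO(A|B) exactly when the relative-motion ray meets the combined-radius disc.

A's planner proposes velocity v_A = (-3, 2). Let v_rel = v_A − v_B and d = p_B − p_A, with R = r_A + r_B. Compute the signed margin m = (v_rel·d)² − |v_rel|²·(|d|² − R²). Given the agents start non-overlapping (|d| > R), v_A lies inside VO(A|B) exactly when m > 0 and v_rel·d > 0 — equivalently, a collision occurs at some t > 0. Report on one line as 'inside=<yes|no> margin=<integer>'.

d = (18, 3),  |d|² = 333;  R = 4+2 = 6,  c = 333−6² = 297
v_rel = (-10, -2),  |v_rel|² = 104;  v_rel·d = (-10)·(18) + (-2)·(3) = -186
104·t² + 372·t + 297 = 0  ⇒  m = (-186)² − 104·297 = 3708
m = 3708 > 0,  v_rel·d = -186 < 0  ⇒  outside

inside=no margin=3708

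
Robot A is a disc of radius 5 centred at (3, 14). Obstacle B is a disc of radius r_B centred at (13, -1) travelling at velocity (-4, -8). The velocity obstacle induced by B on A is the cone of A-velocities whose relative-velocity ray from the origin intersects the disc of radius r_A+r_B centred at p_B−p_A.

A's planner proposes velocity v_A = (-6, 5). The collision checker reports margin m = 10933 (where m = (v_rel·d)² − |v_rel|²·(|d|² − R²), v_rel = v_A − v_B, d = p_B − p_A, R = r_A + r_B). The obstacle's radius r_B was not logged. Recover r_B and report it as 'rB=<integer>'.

m = 10933
d = (10, -15);  v_rel = (-2, 13),  |v_rel|² = 173
v_rel×d = (-2)·(-15) − (13)·(10) = -100
since m = R²·173 − (-100)²:  R² = (10000 + 10933) / 173 = 121
R = √121 = 11  ⇒  r_B = 11 − 5 = 6

rB=6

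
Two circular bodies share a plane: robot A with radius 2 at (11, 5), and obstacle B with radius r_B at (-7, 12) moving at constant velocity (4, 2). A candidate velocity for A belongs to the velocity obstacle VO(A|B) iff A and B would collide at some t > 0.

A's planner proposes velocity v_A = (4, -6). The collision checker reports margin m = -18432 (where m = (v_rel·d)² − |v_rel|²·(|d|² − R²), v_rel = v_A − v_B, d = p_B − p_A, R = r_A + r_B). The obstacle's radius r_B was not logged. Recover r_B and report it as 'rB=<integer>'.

m = -18432
d = (-18, 7);  v_rel = (0, -8),  |v_rel|² = 64
v_rel×d = (0)·(7) − (-8)·(-18) = -144
since m = R²·64 − (-144)²:  R² = (20736 + -18432) / 64 = 36
R = √36 = 6  ⇒  r_B = 6 − 2 = 4

rB=4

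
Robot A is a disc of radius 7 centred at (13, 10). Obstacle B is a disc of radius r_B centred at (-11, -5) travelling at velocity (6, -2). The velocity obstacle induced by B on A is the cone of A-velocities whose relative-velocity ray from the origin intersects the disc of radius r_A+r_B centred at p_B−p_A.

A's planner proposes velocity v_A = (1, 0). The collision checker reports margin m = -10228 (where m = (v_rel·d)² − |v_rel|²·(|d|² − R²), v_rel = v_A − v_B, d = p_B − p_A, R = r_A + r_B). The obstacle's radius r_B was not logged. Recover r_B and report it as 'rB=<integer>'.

m = -10228
d = (-24, -15);  v_rel = (-5, 2),  |v_rel|² = 29
v_rel×d = (-5)·(-15) − (2)·(-24) = 123
since m = R²·29 − 123²:  R² = (15129 + -10228) / 29 = 169
R = √169 = 13  ⇒  r_B = 13 − 7 = 6

rB=6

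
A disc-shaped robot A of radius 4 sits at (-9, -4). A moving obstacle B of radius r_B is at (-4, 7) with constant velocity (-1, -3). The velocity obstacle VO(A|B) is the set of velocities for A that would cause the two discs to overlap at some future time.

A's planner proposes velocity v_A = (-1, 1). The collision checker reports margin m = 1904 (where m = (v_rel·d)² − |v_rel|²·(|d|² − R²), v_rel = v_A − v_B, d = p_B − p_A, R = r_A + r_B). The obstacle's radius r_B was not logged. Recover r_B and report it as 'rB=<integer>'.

m = 1904
d = (5, 11);  v_rel = (0, 4),  |v_rel|² = 16
v_rel×d = (0)·(11) − (4)·(5) = -20
since m = R²·16 − (-20)²:  R² = (400 + 1904) / 16 = 144
R = √144 = 12  ⇒  r_B = 12 − 4 = 8

rB=8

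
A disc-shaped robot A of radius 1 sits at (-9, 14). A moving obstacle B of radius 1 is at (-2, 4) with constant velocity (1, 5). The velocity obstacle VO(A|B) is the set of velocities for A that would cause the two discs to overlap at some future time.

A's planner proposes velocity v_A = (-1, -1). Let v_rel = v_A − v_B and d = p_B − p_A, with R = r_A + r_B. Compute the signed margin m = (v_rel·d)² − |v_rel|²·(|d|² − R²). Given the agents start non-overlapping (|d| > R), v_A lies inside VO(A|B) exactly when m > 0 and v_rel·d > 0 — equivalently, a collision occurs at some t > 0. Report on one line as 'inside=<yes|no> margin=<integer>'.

d = (7, -10),  |d|² = 149;  R = 1+1 = 2,  c = 149−2² = 145
v_rel = (-2, -6),  |v_rel|² = 40;  v_rel·d = (-2)·(7) + (-6)·(-10) = 46
40·t² − 92·t + 145 = 0  ⇒  m = 46² − 40·145 = -3684
m = -3684 < 0,  v_rel·d = 46 > 0  ⇒  outside

inside=no margin=-3684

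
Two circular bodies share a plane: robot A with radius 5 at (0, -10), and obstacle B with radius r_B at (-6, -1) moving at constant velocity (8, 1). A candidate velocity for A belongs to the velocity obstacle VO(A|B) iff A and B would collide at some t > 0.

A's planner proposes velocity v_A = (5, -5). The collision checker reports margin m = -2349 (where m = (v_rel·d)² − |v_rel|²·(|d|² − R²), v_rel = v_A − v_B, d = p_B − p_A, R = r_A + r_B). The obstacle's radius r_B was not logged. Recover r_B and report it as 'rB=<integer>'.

m = -2349
d = (-6, 9);  v_rel = (-3, -6),  |v_rel|² = 45
v_rel×d = (-3)·(9) − (-6)·(-6) = -63
since m = R²·45 − (-63)²:  R² = (3969 + -2349) / 45 = 36
R = √36 = 6  ⇒  r_B = 6 − 5 = 1

rB=1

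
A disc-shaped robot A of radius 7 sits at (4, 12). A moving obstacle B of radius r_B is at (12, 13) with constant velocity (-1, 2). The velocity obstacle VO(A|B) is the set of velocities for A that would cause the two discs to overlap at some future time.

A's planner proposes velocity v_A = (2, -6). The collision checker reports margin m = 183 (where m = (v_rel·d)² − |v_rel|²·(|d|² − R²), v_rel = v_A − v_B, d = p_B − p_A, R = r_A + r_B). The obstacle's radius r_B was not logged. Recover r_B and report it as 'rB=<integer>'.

m = 183
d = (8, 1);  v_rel = (3, -8),  |v_rel|² = 73
v_rel×d = (3)·(1) − (-8)·(8) = 67
since m = R²·73 − 67²:  R² = (4489 + 183) / 73 = 64
R = √64 = 8  ⇒  r_B = 8 − 7 = 1

rB=1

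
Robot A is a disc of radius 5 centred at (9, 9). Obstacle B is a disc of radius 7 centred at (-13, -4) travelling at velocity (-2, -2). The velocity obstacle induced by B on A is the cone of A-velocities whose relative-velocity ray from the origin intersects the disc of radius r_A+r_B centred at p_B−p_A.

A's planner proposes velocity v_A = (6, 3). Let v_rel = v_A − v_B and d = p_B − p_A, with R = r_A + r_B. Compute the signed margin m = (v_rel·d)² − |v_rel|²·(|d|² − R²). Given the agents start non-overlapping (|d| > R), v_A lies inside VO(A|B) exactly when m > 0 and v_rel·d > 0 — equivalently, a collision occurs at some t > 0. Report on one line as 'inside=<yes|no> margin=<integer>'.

d = (-22, -13),  |d|² = 653;  R = 5+7 = 12,  c = 653−12² = 509
v_rel = (8, 5),  |v_rel|² = 89;  v_rel·d = (8)·(-22) + (5)·(-13) = -241
89·t² + 482·t + 509 = 0  ⇒  m = (-241)² − 89·509 = 12780
m = 12780 > 0,  v_rel·d = -241 < 0  ⇒  outside

inside=no margin=12780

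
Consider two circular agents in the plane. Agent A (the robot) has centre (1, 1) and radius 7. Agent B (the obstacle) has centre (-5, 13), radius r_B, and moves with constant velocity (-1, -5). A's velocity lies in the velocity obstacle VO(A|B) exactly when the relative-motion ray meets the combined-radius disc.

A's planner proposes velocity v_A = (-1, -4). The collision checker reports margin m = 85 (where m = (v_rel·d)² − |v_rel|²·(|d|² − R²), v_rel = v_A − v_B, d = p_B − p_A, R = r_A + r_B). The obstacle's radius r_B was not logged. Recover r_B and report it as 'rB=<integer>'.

m = 85
d = (-6, 12);  v_rel = (0, 1),  |v_rel|² = 1
v_rel×d = (0)·(12) − (1)·(-6) = 6
since m = R²·1 − 6²:  R² = (36 + 85) / 1 = 121
R = √121 = 11  ⇒  r_B = 11 − 7 = 4

rB=4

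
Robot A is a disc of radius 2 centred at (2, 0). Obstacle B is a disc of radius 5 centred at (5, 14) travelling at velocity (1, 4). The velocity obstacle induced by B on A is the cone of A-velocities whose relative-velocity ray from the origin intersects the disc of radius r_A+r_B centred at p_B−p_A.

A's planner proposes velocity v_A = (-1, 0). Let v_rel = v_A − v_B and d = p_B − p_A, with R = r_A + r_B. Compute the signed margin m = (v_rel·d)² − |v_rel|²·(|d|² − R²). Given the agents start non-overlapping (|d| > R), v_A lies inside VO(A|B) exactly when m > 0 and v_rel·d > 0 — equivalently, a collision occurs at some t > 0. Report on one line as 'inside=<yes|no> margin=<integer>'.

d = (3, 14),  |d|² = 205;  R = 2+5 = 7,  c = 205−7² = 156
v_rel = (-2, -4),  |v_rel|² = 20;  v_rel·d = (-2)·(3) + (-4)·(14) = -62
20·t² + 124·t + 156 = 0  ⇒  m = (-62)² − 20·156 = 724
m = 724 > 0,  v_rel·d = -62 < 0  ⇒  outside

inside=no margin=724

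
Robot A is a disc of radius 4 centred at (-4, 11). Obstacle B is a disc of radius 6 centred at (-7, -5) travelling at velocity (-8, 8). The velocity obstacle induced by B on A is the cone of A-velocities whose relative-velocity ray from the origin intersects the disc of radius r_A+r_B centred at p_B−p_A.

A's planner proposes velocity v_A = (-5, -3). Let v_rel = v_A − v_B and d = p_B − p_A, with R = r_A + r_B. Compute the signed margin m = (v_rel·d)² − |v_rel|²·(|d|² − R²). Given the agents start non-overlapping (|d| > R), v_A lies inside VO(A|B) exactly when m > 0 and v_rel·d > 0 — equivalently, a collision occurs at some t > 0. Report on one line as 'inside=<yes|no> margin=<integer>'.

d = (-3, -16),  |d|² = 265;  R = 4+6 = 10,  c = 265−10² = 165
v_rel = (3, -11),  |v_rel|² = 130;  v_rel·d = (3)·(-3) + (-11)·(-16) = 167
130·t² − 334·t + 165 = 0  ⇒  m = 167² − 130·165 = 6439
m = 6439 > 0,  v_rel·d = 167 > 0  ⇒  inside

inside=yes margin=6439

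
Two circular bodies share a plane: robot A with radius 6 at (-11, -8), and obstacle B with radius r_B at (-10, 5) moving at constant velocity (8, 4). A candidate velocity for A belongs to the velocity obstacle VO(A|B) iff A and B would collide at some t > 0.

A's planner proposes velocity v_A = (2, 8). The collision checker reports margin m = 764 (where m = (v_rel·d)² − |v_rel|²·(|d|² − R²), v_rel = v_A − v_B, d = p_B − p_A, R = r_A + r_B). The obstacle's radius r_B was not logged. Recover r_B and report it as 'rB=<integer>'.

m = 764
d = (1, 13);  v_rel = (-6, 4),  |v_rel|² = 52
v_rel×d = (-6)·(13) − (4)·(1) = -82
since m = R²·52 − (-82)²:  R² = (6724 + 764) / 52 = 144
R = √144 = 12  ⇒  r_B = 12 − 6 = 6

rB=6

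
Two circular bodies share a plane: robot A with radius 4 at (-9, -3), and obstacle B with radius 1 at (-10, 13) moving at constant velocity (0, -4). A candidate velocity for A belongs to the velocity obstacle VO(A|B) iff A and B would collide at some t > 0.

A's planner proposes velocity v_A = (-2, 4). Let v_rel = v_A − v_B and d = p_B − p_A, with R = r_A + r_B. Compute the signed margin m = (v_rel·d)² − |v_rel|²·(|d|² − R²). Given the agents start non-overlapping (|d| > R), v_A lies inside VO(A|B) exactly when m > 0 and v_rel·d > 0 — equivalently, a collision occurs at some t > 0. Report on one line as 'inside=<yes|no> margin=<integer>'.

d = (-1, 16),  |d|² = 257;  R = 4+1 = 5,  c = 257−5² = 232
v_rel = (-2, 8),  |v_rel|² = 68;  v_rel·d = (-2)·(-1) + (8)·(16) = 130
68·t² − 260·t + 232 = 0  ⇒  m = 130² − 68·232 = 1124
m = 1124 > 0,  v_rel·d = 130 > 0  ⇒  inside

inside=yes margin=1124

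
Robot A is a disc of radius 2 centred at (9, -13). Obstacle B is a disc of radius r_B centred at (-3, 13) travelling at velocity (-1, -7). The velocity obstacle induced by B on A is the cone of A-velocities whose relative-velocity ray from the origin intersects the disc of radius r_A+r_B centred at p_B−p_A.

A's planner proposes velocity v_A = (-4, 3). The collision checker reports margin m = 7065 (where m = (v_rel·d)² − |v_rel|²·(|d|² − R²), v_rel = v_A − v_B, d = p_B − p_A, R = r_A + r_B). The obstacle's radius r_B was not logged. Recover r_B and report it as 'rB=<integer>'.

m = 7065
d = (-12, 26);  v_rel = (-3, 10),  |v_rel|² = 109
v_rel×d = (-3)·(26) − (10)·(-12) = 42
since m = R²·109 − 42²:  R² = (1764 + 7065) / 109 = 81
R = √81 = 9  ⇒  r_B = 9 − 2 = 7

rB=7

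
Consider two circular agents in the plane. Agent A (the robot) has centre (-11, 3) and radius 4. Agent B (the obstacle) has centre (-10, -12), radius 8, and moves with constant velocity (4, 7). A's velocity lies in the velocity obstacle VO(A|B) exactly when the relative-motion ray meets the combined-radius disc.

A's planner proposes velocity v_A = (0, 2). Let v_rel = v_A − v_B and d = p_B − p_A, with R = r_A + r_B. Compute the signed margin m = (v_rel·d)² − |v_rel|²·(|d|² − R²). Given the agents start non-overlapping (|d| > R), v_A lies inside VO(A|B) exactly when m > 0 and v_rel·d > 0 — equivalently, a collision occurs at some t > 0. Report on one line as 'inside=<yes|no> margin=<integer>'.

d = (1, -15),  |d|² = 226;  R = 4+8 = 12,  c = 226−12² = 82
v_rel = (-4, -5),  |v_rel|² = 41;  v_rel·d = (-4)·(1) + (-5)·(-15) = 71
41·t² − 142·t + 82 = 0  ⇒  m = 71² − 41·82 = 1679
m = 1679 > 0,  v_rel·d = 71 > 0  ⇒  inside

inside=yes margin=1679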